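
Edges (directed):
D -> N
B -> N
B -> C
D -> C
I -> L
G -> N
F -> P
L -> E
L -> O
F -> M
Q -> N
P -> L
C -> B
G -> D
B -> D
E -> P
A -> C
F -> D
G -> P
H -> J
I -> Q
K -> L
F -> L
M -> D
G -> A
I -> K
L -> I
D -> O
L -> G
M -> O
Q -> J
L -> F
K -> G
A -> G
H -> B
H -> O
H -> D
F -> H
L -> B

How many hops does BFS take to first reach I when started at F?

Level 0: F
Level 1: D, H, L, M, P
Level 2: B, C, E, G, I, J, N, O
Level 3: A, K, Q
I first appears at level 2.

2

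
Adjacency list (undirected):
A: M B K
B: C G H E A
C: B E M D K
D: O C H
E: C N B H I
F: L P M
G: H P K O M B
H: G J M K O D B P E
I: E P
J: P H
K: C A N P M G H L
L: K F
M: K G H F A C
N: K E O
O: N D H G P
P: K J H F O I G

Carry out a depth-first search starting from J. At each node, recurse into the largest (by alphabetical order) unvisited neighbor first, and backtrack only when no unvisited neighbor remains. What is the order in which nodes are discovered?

J, P, O, N, K, M, H, G, B, E, I, C, D, A, F, L

Visit J
J → P
P → O
O → N
N → K
K → M
M → H
H → G
G → B
B → E
E → I
E → C
C → D
B → A
M → F
F → L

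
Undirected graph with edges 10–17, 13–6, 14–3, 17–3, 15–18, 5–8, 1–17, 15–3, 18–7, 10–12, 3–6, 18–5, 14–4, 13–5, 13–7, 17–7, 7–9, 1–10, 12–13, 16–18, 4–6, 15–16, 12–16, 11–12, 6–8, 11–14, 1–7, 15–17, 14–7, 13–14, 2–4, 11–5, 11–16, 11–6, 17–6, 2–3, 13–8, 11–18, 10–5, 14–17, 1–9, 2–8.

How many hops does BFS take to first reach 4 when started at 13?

2

Level 0: 13
Level 1: 5, 6, 7, 8, 12, 14
Level 2: 1, 2, 3, 4, 9, 10, 11, 16, 17, 18
Level 3: 15
4 first appears at level 2.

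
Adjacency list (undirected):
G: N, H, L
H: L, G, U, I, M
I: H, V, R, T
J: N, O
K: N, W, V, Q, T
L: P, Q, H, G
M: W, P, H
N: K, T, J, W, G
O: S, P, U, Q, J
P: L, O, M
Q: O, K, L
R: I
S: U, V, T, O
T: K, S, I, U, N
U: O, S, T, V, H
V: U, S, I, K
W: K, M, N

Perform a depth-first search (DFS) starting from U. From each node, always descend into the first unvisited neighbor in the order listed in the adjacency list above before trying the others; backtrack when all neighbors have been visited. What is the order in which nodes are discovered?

U -> O -> S -> V -> I -> H -> L -> P -> M -> W -> K -> N -> T -> J -> G -> Q -> R

Visit U
U → O
O → S
S → V
V → I
I → H
H → L
L → P
P → M
M → W
W → K
K → N
N → T
N → J
N → G
K → Q
I → R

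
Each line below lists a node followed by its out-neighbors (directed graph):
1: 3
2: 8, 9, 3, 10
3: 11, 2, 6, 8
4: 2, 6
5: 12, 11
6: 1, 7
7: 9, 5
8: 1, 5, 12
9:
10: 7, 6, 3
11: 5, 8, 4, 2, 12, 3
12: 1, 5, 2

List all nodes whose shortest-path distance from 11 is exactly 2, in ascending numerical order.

1, 6, 9, 10

Level 0: 11
Level 1: 2, 3, 4, 5, 8, 12
Level 2: 1, 6, 9, 10
Level 3: 7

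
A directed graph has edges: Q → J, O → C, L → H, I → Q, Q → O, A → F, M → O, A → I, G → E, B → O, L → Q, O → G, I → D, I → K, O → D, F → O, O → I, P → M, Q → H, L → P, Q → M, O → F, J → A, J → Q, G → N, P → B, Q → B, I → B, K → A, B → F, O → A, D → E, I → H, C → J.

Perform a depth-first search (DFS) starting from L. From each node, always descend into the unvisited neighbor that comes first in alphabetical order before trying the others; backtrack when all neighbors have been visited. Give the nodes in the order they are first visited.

L -> H -> P -> B -> F -> O -> A -> I -> D -> E -> K -> Q -> J -> M -> C -> G -> N

Visit L
L → H
L → P
P → B
B → F
F → O
O → A
A → I
I → D
D → E
I → K
I → Q
Q → J
Q → M
O → C
O → G
G → N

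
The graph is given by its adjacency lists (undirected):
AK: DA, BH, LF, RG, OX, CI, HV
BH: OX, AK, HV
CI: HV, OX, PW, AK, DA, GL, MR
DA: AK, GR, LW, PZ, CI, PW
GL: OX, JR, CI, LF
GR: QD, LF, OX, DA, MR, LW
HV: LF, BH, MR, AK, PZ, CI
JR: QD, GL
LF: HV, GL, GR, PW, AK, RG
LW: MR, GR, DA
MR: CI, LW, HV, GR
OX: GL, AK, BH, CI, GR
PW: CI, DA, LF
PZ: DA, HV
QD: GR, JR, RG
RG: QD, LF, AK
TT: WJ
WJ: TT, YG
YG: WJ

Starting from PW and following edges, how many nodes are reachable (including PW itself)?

16

BFS from PW visits: PW, CI, DA, LF, HV, OX, AK, GL, MR, GR, LW, PZ, RG, BH, JR, QD
Reachable nodes: 16 of 19 total.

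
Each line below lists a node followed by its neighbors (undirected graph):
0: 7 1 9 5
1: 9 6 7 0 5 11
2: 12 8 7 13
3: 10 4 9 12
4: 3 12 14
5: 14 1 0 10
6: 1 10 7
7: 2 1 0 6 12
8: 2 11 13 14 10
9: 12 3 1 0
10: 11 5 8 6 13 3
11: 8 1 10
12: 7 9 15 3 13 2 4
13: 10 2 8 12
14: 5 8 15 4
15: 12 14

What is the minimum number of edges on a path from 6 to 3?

2

Level 0: 6
Level 1: 1, 7, 10
Level 2: 0, 2, 3, 5, 8, 9, 11, 12, 13
Level 3: 4, 14, 15
3 first appears at level 2.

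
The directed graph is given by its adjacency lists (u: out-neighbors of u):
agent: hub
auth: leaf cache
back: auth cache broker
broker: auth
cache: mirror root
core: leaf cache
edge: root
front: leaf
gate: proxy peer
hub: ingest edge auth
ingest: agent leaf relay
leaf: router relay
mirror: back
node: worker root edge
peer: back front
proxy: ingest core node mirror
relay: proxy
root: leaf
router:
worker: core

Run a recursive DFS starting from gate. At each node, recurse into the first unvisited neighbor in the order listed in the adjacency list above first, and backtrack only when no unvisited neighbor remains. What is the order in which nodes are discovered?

Visit gate
gate → proxy
proxy → ingest
ingest → agent
agent → hub
hub → edge
edge → root
root → leaf
leaf → router
leaf → relay
hub → auth
auth → cache
cache → mirror
mirror → back
back → broker
proxy → core
proxy → node
node → worker
gate → peer
peer → front

gate → proxy → ingest → agent → hub → edge → root → leaf → router → relay → auth → cache → mirror → back → broker → core → node → worker → peer → front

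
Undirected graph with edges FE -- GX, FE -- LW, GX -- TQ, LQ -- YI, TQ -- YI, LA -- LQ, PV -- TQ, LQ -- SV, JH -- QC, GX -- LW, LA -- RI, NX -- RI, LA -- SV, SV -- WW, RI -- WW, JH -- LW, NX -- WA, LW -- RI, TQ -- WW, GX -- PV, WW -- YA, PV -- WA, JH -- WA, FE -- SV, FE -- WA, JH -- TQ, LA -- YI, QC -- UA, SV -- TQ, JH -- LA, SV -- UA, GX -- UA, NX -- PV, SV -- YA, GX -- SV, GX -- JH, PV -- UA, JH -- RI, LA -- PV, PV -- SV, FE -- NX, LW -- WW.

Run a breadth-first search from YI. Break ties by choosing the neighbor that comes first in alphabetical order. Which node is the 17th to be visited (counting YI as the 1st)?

Visit YI; enqueue LA, LQ, TQ → queue [LA, LQ, TQ]
Visit LA; enqueue JH, PV, RI, SV → queue [LQ, TQ, JH, PV, RI, SV]
Visit LQ → queue [TQ, JH, PV, RI, SV]
Visit TQ; enqueue GX, WW → queue [JH, PV, RI, SV, GX, WW]
Visit JH; enqueue LW, QC, WA → queue [PV, RI, SV, GX, WW, LW, QC, WA]
Visit PV; enqueue NX, UA → queue [RI, SV, GX, WW, LW, QC, WA, NX, UA]
Visit RI → queue [SV, GX, WW, LW, QC, WA, NX, UA]
Visit SV; enqueue FE, YA → queue [GX, WW, LW, QC, WA, NX, UA, FE, YA]
Visit GX → queue [WW, LW, QC, WA, NX, UA, FE, YA]
Visit WW → queue [LW, QC, WA, NX, UA, FE, YA]
Visit LW → queue [QC, WA, NX, UA, FE, YA]
Visit QC → queue [WA, NX, UA, FE, YA]
Visit WA → queue [NX, UA, FE, YA]
Visit NX → queue [UA, FE, YA]
Visit UA → queue [FE, YA]
Visit FE → queue [YA]
Visit YA → queue []

Visit order: YI, LA, LQ, TQ, JH, PV, RI, SV, GX, WW, LW, QC, WA, NX, UA, FE, YA

YA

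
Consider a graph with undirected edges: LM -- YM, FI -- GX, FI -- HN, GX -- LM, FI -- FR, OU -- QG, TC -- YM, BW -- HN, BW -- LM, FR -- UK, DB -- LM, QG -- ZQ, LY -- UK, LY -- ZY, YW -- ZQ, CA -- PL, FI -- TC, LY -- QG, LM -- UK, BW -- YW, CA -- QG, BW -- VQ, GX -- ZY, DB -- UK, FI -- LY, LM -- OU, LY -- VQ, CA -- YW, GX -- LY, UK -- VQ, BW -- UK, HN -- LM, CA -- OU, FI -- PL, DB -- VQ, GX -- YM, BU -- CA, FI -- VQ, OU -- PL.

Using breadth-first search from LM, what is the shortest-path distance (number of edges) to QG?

2

Level 0: LM
Level 1: BW, DB, GX, HN, OU, UK, YM
Level 2: CA, FI, FR, LY, PL, QG, TC, VQ, YW, ZY
Level 3: BU, ZQ
QG first appears at level 2.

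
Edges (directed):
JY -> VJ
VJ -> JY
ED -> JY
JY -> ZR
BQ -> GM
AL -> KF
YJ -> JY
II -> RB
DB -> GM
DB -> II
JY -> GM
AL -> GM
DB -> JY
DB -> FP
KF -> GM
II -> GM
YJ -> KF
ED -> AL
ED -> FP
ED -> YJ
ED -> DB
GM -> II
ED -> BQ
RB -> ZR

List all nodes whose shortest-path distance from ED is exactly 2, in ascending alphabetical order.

GM, II, KF, VJ, ZR

Level 0: ED
Level 1: AL, BQ, DB, FP, JY, YJ
Level 2: GM, II, KF, VJ, ZR
Level 3: RB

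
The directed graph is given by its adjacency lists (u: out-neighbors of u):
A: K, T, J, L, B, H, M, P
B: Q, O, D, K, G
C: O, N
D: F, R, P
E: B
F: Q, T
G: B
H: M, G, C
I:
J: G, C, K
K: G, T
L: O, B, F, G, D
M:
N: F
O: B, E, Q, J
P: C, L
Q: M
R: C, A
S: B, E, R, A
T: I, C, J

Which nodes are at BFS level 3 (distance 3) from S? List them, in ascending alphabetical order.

Level 0: S
Level 1: A, B, E, R
Level 2: C, D, G, H, J, K, L, M, O, P, Q, T
Level 3: F, I, N

F, I, N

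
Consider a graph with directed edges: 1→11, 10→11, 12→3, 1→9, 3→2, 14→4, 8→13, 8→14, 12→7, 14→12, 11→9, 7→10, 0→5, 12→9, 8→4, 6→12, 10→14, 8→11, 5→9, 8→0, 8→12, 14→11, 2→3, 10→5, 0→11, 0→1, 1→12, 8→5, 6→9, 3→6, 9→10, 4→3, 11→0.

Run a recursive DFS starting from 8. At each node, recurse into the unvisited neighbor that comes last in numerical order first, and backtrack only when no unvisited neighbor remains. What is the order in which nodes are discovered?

8, 14, 12, 9, 10, 11, 0, 5, 1, 7, 3, 6, 2, 4, 13

Visit 8
8 → 14
14 → 12
12 → 9
9 → 10
10 → 11
11 → 0
0 → 5
0 → 1
12 → 7
12 → 3
3 → 6
3 → 2
14 → 4
8 → 13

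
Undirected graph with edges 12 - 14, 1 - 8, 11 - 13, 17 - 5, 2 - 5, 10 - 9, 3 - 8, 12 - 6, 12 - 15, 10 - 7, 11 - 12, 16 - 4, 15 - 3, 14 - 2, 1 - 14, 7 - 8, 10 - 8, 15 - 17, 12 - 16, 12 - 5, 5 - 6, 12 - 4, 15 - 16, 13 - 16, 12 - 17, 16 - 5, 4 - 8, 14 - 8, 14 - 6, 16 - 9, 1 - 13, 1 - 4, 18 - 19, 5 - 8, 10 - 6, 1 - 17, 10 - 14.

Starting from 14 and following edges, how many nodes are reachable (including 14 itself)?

BFS from 14 visits: 14, 12, 10, 8, 6, 2, 1, 17, 16, 15, 11, 5, 4, 9, 7, 3, 13
Reachable nodes: 17 of 19 total.

17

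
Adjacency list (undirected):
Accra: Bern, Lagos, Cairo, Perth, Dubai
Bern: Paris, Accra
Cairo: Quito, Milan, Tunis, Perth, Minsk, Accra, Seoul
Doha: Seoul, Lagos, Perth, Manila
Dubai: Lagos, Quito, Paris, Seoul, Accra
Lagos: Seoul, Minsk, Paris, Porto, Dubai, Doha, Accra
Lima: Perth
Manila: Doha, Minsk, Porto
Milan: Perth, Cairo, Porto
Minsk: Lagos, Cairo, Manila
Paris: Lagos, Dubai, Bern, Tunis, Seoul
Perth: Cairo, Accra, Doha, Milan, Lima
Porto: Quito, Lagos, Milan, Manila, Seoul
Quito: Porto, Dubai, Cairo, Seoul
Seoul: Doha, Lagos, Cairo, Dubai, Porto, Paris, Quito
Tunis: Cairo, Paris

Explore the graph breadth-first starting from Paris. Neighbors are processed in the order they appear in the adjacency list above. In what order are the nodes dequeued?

Paris Lagos Dubai Bern Tunis Seoul Minsk Porto Doha Accra Quito Cairo Manila Milan Perth Lima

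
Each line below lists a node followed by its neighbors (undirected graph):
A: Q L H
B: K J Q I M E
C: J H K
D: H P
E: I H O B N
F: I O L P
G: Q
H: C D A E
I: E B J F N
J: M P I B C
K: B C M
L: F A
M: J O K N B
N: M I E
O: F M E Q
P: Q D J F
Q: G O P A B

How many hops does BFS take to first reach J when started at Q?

2

Level 0: Q
Level 1: A, B, G, O, P
Level 2: D, E, F, H, I, J, K, L, M
Level 3: C, N
J first appears at level 2.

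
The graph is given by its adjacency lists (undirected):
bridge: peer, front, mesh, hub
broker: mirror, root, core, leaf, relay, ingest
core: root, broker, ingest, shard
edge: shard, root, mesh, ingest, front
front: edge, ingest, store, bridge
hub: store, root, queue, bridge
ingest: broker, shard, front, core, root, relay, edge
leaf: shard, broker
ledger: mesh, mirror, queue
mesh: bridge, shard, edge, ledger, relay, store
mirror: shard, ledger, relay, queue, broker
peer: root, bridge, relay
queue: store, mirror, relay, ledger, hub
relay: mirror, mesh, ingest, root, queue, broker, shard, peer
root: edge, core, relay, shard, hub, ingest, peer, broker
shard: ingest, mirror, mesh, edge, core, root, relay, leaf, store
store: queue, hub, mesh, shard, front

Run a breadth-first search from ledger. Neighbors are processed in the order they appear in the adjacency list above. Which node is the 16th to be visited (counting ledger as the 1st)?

root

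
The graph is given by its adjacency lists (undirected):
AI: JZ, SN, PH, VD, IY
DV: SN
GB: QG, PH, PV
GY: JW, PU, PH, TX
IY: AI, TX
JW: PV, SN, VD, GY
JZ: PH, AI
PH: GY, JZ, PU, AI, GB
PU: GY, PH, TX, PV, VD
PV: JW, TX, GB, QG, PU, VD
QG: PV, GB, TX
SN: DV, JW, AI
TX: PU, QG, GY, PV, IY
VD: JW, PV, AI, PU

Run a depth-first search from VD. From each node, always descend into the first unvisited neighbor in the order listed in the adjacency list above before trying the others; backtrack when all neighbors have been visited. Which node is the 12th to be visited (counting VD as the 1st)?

IY

Visit VD
VD → JW
JW → PV
PV → TX
TX → PU
PU → GY
GY → PH
PH → JZ
JZ → AI
AI → SN
SN → DV
AI → IY
PH → GB
GB → QG

Visit order: VD, JW, PV, TX, PU, GY, PH, JZ, AI, SN, DV, IY, GB, QG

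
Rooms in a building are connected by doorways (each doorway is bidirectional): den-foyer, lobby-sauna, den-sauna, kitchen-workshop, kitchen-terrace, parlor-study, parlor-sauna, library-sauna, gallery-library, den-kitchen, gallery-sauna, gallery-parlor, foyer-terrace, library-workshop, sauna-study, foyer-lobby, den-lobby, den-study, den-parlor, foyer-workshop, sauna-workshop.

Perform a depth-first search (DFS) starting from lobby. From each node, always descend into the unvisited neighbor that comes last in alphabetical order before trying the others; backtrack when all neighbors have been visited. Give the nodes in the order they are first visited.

lobby → sauna → workshop → library → gallery → parlor → study → den → kitchen → terrace → foyer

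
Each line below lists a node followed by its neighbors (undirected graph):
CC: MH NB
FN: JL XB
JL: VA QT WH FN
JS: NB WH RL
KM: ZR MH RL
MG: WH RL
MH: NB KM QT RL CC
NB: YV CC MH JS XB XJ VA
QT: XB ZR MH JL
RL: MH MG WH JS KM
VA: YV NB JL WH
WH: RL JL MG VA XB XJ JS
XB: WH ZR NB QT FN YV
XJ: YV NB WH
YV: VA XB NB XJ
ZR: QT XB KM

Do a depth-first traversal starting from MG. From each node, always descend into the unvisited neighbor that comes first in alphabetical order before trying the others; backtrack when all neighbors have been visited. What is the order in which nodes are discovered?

MG → RL → JS → NB → CC → MH → KM → ZR → QT → JL → FN → XB → WH → VA → YV → XJ

Visit MG
MG → RL
RL → JS
JS → NB
NB → CC
CC → MH
MH → KM
KM → ZR
ZR → QT
QT → JL
JL → FN
FN → XB
XB → WH
WH → VA
VA → YV
YV → XJ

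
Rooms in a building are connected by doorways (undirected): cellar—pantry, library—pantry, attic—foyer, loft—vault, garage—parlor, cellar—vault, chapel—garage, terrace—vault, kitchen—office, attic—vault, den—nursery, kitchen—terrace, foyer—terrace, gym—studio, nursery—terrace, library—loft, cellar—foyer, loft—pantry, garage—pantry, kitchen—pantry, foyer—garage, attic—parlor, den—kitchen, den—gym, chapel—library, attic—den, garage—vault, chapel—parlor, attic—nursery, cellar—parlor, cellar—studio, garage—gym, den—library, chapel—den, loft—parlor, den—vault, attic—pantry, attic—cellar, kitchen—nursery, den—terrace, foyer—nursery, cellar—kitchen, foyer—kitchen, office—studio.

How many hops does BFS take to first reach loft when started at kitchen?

Level 0: kitchen
Level 1: cellar, den, foyer, nursery, office, pantry, terrace
Level 2: attic, chapel, garage, gym, library, loft, parlor, studio, vault
loft first appears at level 2.

2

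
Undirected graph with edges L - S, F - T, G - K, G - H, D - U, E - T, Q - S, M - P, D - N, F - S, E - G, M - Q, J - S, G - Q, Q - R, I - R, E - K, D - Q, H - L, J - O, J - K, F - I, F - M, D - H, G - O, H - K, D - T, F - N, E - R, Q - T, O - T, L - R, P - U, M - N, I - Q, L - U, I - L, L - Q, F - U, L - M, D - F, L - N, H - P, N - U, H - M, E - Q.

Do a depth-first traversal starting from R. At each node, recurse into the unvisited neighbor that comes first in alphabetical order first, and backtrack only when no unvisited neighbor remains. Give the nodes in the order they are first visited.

Visit R
R → E
E → G
G → H
H → D
D → F
F → I
I → L
L → M
M → N
N → U
U → P
M → Q
Q → S
S → J
J → K
J → O
O → T

R E G H D F I L M N U P Q S J K O T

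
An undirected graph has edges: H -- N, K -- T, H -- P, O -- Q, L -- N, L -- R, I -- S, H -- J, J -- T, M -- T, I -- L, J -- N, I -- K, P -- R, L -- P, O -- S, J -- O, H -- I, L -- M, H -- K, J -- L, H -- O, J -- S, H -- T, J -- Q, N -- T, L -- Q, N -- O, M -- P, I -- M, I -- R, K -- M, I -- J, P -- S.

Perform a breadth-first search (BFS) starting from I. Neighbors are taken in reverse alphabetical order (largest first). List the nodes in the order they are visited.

I -> S -> R -> M -> L -> K -> J -> H -> P -> O -> T -> Q -> N

Visit I; enqueue S, R, M, L, K, J, H → queue [S, R, M, L, K, J, H]
Visit S; enqueue P, O → queue [R, M, L, K, J, H, P, O]
Visit R → queue [M, L, K, J, H, P, O]
Visit M; enqueue T → queue [L, K, J, H, P, O, T]
Visit L; enqueue Q, N → queue [K, J, H, P, O, T, Q, N]
Visit K → queue [J, H, P, O, T, Q, N]
Visit J → queue [H, P, O, T, Q, N]
Visit H → queue [P, O, T, Q, N]
Visit P → queue [O, T, Q, N]
Visit O → queue [T, Q, N]
Visit T → queue [Q, N]
Visit Q → queue [N]
Visit N → queue []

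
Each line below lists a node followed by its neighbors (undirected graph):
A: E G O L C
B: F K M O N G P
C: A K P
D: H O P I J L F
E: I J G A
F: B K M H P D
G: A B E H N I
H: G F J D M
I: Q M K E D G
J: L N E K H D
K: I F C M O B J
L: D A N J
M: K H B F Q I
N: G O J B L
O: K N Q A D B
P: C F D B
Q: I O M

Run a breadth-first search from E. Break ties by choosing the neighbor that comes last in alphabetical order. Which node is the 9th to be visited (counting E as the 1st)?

H

Visit E; enqueue J, I, G, A → queue [J, I, G, A]
Visit J; enqueue N, L, K, H, D → queue [I, G, A, N, L, K, H, D]
Visit I; enqueue Q, M → queue [G, A, N, L, K, H, D, Q, M]
Visit G; enqueue B → queue [A, N, L, K, H, D, Q, M, B]
Visit A; enqueue O, C → queue [N, L, K, H, D, Q, M, B, O, C]
Visit N → queue [L, K, H, D, Q, M, B, O, C]
Visit L → queue [K, H, D, Q, M, B, O, C]
Visit K; enqueue F → queue [H, D, Q, M, B, O, C, F]
Visit H → queue [D, Q, M, B, O, C, F]
Visit D; enqueue P → queue [Q, M, B, O, C, F, P]
Visit Q → queue [M, B, O, C, F, P]
Visit M → queue [B, O, C, F, P]
Visit B → queue [O, C, F, P]
Visit O → queue [C, F, P]
Visit C → queue [F, P]
Visit F → queue [P]
Visit P → queue []

Visit order: E, J, I, G, A, N, L, K, H, D, Q, M, B, O, C, F, P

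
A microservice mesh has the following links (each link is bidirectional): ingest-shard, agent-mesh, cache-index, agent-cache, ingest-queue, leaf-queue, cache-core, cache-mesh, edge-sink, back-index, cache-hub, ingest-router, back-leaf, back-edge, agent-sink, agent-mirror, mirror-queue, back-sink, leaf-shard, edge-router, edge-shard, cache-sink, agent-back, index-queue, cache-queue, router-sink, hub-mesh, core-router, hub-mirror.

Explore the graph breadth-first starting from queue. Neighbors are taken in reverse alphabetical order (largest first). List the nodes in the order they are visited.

Visit queue; enqueue mirror, leaf, ingest, index, cache → queue [mirror, leaf, ingest, index, cache]
Visit mirror; enqueue hub, agent → queue [leaf, ingest, index, cache, hub, agent]
Visit leaf; enqueue shard, back → queue [ingest, index, cache, hub, agent, shard, back]
Visit ingest; enqueue router → queue [index, cache, hub, agent, shard, back, router]
Visit index → queue [cache, hub, agent, shard, back, router]
Visit cache; enqueue sink, mesh, core → queue [hub, agent, shard, back, router, sink, mesh, core]
Visit hub → queue [agent, shard, back, router, sink, mesh, core]
Visit agent → queue [shard, back, router, sink, mesh, core]
Visit shard; enqueue edge → queue [back, router, sink, mesh, core, edge]
Visit back → queue [router, sink, mesh, core, edge]
Visit router → queue [sink, mesh, core, edge]
Visit sink → queue [mesh, core, edge]
Visit mesh → queue [core, edge]
Visit core → queue [edge]
Visit edge → queue []

queue -> mirror -> leaf -> ingest -> index -> cache -> hub -> agent -> shard -> back -> router -> sink -> mesh -> core -> edge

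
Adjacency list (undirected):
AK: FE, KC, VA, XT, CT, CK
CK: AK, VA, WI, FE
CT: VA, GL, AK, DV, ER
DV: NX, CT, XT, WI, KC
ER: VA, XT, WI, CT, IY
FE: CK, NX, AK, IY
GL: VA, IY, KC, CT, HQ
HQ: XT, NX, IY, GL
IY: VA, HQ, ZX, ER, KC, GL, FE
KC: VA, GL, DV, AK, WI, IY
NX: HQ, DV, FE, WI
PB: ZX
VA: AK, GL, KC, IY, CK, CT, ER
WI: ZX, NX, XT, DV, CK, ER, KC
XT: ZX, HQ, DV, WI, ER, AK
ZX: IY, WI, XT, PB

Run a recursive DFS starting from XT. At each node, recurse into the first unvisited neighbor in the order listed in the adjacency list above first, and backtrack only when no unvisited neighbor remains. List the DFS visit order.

XT -> ZX -> IY -> VA -> AK -> FE -> CK -> WI -> NX -> HQ -> GL -> KC -> DV -> CT -> ER -> PB

Visit XT
XT → ZX
ZX → IY
IY → VA
VA → AK
AK → FE
FE → CK
CK → WI
WI → NX
NX → HQ
HQ → GL
GL → KC
KC → DV
DV → CT
CT → ER
ZX → PB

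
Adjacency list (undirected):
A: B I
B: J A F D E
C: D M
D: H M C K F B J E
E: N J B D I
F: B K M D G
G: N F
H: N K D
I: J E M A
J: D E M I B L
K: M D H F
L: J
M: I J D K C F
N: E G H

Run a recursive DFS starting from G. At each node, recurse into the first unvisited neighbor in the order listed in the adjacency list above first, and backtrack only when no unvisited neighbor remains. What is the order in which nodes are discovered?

Visit G
G → N
N → E
E → J
J → D
D → H
H → K
K → M
M → I
I → A
A → B
B → F
M → C
J → L

G N E J D H K M I A B F C L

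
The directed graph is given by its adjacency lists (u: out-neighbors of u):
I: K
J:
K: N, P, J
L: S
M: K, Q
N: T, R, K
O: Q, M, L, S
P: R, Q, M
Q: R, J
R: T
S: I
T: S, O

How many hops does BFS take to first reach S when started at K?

Level 0: K
Level 1: J, N, P
Level 2: M, Q, R, T
Level 3: O, S
Level 4: I, L
S first appears at level 3.

3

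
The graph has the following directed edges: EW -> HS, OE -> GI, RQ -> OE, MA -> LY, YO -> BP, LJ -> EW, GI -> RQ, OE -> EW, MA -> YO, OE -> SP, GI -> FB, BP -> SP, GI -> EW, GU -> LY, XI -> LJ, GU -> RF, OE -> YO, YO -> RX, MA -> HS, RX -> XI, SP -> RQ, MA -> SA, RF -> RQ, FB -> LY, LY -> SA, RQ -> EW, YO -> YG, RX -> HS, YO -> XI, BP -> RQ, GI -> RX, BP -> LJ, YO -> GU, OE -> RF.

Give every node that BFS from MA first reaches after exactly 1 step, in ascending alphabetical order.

HS, LY, SA, YO

Level 0: MA
Level 1: HS, LY, SA, YO
Level 2: BP, GU, RX, XI, YG
Level 3: LJ, RF, RQ, SP
Level 4: EW, OE
Level 5: GI
Level 6: FB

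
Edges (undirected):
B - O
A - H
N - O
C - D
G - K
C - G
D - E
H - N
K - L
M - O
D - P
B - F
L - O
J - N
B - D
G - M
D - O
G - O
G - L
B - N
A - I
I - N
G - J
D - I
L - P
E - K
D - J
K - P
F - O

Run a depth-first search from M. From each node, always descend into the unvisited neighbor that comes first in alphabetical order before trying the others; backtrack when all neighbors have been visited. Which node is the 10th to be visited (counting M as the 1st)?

Visit M
M → G
G → C
C → D
D → B
B → F
F → O
O → L
L → K
K → E
K → P
O → N
N → H
H → A
A → I
N → J

Visit order: M, G, C, D, B, F, O, L, K, E, P, N, H, A, I, J

E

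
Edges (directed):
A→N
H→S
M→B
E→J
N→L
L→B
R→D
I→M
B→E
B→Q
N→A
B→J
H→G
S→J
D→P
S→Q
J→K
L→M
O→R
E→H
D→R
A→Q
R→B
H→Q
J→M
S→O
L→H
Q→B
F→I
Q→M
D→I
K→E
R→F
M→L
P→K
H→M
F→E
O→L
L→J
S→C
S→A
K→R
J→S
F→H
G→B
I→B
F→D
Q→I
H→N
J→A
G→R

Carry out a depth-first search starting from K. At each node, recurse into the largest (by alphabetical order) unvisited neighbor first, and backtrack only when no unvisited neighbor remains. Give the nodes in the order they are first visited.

Visit K
K → R
R → F
F → I
I → M
M → L
L → J
J → S
S → Q
Q → B
B → E
E → H
H → N
N → A
H → G
S → O
S → C
F → D
D → P

K -> R -> F -> I -> M -> L -> J -> S -> Q -> B -> E -> H -> N -> A -> G -> O -> C -> D -> P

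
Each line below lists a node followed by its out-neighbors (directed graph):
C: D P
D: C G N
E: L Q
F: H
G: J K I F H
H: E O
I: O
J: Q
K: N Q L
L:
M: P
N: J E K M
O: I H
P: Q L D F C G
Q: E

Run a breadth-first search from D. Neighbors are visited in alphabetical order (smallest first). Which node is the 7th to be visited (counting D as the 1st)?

Visit D; enqueue C, G, N → queue [C, G, N]
Visit C; enqueue P → queue [G, N, P]
Visit G; enqueue F, H, I, J, K → queue [N, P, F, H, I, J, K]
Visit N; enqueue E, M → queue [P, F, H, I, J, K, E, M]
Visit P; enqueue L, Q → queue [F, H, I, J, K, E, M, L, Q]
Visit F → queue [H, I, J, K, E, M, L, Q]
Visit H; enqueue O → queue [I, J, K, E, M, L, Q, O]
Visit I → queue [J, K, E, M, L, Q, O]
Visit J → queue [K, E, M, L, Q, O]
Visit K → queue [E, M, L, Q, O]
Visit E → queue [M, L, Q, O]
Visit M → queue [L, Q, O]
Visit L → queue [Q, O]
Visit Q → queue [O]
Visit O → queue []

Visit order: D, C, G, N, P, F, H, I, J, K, E, M, L, Q, O

H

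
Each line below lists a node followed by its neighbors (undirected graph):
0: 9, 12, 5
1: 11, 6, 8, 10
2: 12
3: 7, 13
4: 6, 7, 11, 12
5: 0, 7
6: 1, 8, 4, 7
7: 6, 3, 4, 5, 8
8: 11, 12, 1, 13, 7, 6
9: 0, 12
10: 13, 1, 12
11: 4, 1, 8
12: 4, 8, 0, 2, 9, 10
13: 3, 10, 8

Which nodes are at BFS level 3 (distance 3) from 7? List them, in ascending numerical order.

2, 9, 10

Level 0: 7
Level 1: 3, 4, 5, 6, 8
Level 2: 0, 1, 11, 12, 13
Level 3: 2, 9, 10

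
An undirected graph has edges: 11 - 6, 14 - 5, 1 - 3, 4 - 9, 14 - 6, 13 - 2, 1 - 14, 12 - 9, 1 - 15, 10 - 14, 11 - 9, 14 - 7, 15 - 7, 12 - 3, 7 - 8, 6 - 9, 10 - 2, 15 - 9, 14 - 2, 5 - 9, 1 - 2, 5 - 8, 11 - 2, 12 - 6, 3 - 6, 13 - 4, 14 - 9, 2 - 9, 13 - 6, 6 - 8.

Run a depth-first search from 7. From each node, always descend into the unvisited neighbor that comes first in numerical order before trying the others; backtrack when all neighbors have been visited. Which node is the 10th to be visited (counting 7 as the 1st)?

Visit 7
7 → 8
8 → 5
5 → 9
9 → 2
2 → 1
1 → 3
3 → 6
6 → 11
6 → 12
6 → 13
13 → 4
6 → 14
14 → 10
1 → 15

Visit order: 7, 8, 5, 9, 2, 1, 3, 6, 11, 12, 13, 4, 14, 10, 15

12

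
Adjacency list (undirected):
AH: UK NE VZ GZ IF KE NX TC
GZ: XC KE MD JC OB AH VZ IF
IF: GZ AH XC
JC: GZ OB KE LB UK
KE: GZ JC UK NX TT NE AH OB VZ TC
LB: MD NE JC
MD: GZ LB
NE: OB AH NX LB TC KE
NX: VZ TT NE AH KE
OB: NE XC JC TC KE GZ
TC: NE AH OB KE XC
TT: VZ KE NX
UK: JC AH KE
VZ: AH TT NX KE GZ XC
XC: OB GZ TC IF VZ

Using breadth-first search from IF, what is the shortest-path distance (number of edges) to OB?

2

Level 0: IF
Level 1: AH, GZ, XC
Level 2: JC, KE, MD, NE, NX, OB, TC, UK, VZ
Level 3: LB, TT
OB first appears at level 2.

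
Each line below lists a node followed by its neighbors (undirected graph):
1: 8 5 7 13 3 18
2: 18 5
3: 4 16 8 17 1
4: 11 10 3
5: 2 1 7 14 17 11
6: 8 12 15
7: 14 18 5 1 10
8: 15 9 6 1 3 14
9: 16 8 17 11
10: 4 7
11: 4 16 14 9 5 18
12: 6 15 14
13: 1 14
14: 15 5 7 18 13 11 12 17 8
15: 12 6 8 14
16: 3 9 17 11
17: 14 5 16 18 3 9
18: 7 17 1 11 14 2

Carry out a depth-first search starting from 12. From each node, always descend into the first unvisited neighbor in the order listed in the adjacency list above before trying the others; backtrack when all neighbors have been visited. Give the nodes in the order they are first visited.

12 6 8 15 14 5 2 18 7 1 13 3 4 11 16 9 17 10

Visit 12
12 → 6
6 → 8
8 → 15
15 → 14
14 → 5
5 → 2
2 → 18
18 → 7
7 → 1
1 → 13
1 → 3
3 → 4
4 → 11
11 → 16
16 → 9
9 → 17
4 → 10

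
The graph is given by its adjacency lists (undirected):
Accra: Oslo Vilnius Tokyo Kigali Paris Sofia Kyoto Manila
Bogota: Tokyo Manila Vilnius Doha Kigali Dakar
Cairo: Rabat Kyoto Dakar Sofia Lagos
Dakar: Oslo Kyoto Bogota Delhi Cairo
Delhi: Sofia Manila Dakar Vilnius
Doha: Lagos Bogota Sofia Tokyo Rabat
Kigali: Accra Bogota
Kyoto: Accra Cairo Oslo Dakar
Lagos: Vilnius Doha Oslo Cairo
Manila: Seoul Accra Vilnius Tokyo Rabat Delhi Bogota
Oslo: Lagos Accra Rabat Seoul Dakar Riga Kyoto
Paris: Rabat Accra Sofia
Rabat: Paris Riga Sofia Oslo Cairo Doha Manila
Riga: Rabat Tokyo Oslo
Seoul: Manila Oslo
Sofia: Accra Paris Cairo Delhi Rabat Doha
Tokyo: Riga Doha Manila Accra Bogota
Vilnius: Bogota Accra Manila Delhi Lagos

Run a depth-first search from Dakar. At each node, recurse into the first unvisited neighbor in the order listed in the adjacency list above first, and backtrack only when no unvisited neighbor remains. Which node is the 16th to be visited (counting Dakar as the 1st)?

Visit Dakar
Dakar → Oslo
Oslo → Lagos
Lagos → Vilnius
Vilnius → Bogota
Bogota → Tokyo
Tokyo → Riga
Riga → Rabat
Rabat → Paris
Paris → Accra
Accra → Kigali
Accra → Sofia
Sofia → Cairo
Cairo → Kyoto
Sofia → Delhi
Delhi → Manila
Manila → Seoul
Sofia → Doha

Visit order: Dakar, Oslo, Lagos, Vilnius, Bogota, Tokyo, Riga, Rabat, Paris, Accra, Kigali, Sofia, Cairo, Kyoto, Delhi, Manila, Seoul, Doha

Manila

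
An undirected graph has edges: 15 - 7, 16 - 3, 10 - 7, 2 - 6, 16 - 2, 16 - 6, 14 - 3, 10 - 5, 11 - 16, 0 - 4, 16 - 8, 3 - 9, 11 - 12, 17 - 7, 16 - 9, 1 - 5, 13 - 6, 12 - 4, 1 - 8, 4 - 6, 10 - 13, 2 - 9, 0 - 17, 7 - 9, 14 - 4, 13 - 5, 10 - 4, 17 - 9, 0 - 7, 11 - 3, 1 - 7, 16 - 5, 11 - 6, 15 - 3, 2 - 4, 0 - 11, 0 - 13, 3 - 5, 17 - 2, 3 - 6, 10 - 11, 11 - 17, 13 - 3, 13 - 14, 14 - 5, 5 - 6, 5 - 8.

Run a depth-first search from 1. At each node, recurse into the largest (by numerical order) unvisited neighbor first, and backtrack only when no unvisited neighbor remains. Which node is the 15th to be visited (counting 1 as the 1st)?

4

Visit 1
1 → 8
8 → 16
16 → 11
11 → 17
17 → 9
9 → 7
7 → 15
15 → 3
3 → 14
14 → 13
13 → 10
10 → 5
5 → 6
6 → 4
4 → 12
4 → 2
4 → 0

Visit order: 1, 8, 16, 11, 17, 9, 7, 15, 3, 14, 13, 10, 5, 6, 4, 12, 2, 0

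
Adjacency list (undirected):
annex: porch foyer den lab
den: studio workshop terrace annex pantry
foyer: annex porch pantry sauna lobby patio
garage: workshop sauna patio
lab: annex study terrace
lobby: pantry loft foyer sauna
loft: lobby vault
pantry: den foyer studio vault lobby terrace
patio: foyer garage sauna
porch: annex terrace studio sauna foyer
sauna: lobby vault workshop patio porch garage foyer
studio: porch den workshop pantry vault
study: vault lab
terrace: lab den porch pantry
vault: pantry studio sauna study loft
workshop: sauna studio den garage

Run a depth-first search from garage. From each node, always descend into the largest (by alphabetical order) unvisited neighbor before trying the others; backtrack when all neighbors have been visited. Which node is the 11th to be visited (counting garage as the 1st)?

Visit garage
garage → workshop
workshop → studio
studio → vault
vault → study
study → lab
lab → terrace
terrace → porch
porch → sauna
sauna → patio
patio → foyer
foyer → pantry
pantry → lobby
lobby → loft
pantry → den
den → annex

Visit order: garage, workshop, studio, vault, study, lab, terrace, porch, sauna, patio, foyer, pantry, lobby, loft, den, annex

foyer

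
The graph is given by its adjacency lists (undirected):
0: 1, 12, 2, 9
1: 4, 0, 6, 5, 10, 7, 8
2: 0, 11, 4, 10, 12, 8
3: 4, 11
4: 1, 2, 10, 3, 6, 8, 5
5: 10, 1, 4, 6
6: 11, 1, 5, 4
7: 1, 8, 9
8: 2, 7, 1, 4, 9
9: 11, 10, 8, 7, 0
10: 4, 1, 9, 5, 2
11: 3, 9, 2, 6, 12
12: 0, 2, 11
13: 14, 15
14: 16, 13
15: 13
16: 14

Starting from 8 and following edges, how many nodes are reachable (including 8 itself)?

BFS from 8 visits: 8, 1, 2, 4, 7, 9, 0, 5, 6, 10, 11, 12, 3
Reachable nodes: 13 of 17 total.

13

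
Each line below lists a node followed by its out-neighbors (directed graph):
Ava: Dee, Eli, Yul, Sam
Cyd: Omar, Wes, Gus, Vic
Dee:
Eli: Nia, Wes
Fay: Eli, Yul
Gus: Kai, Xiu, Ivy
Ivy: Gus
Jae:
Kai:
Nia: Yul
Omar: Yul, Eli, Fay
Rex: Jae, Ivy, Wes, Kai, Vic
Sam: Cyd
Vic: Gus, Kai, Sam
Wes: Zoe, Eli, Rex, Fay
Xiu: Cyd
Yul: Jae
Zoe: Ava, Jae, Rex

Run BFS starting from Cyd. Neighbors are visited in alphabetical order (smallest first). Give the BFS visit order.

Cyd Gus Omar Vic Wes Ivy Kai Xiu Eli Fay Yul Sam Rex Zoe Nia Jae Ava Dee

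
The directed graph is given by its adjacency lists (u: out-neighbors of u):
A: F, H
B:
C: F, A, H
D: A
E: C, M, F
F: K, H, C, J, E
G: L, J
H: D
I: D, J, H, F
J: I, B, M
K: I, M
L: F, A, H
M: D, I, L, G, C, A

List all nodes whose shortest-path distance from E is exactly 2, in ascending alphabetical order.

Level 0: E
Level 1: C, F, M
Level 2: A, D, G, H, I, J, K, L
Level 3: B

A, D, G, H, I, J, K, L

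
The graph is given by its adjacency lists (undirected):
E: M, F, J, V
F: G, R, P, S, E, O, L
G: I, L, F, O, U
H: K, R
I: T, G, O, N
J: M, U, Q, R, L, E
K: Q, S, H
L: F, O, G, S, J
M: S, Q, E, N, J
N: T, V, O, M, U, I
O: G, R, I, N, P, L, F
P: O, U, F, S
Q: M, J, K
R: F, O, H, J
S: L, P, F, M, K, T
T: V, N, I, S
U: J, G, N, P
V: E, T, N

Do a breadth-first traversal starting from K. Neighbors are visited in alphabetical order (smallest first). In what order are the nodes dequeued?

Visit K; enqueue H, Q, S → queue [H, Q, S]
Visit H; enqueue R → queue [Q, S, R]
Visit Q; enqueue J, M → queue [S, R, J, M]
Visit S; enqueue F, L, P, T → queue [R, J, M, F, L, P, T]
Visit R; enqueue O → queue [J, M, F, L, P, T, O]
Visit J; enqueue E, U → queue [M, F, L, P, T, O, E, U]
Visit M; enqueue N → queue [F, L, P, T, O, E, U, N]
Visit F; enqueue G → queue [L, P, T, O, E, U, N, G]
Visit L → queue [P, T, O, E, U, N, G]
Visit P → queue [T, O, E, U, N, G]
Visit T; enqueue I, V → queue [O, E, U, N, G, I, V]
Visit O → queue [E, U, N, G, I, V]
Visit E → queue [U, N, G, I, V]
Visit U → queue [N, G, I, V]
Visit N → queue [G, I, V]
Visit G → queue [I, V]
Visit I → queue [V]
Visit V → queue []

K, H, Q, S, R, J, M, F, L, P, T, O, E, U, N, G, I, V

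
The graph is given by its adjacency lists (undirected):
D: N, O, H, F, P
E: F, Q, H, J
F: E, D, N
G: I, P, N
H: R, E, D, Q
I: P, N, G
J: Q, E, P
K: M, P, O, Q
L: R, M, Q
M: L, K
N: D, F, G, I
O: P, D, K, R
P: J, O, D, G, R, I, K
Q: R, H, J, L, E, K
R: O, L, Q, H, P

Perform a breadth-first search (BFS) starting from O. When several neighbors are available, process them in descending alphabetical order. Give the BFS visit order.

O → R → P → K → D → Q → L → H → J → I → G → M → N → F → E

Visit O; enqueue R, P, K, D → queue [R, P, K, D]
Visit R; enqueue Q, L, H → queue [P, K, D, Q, L, H]
Visit P; enqueue J, I, G → queue [K, D, Q, L, H, J, I, G]
Visit K; enqueue M → queue [D, Q, L, H, J, I, G, M]
Visit D; enqueue N, F → queue [Q, L, H, J, I, G, M, N, F]
Visit Q; enqueue E → queue [L, H, J, I, G, M, N, F, E]
Visit L → queue [H, J, I, G, M, N, F, E]
Visit H → queue [J, I, G, M, N, F, E]
Visit J → queue [I, G, M, N, F, E]
Visit I → queue [G, M, N, F, E]
Visit G → queue [M, N, F, E]
Visit M → queue [N, F, E]
Visit N → queue [F, E]
Visit F → queue [E]
Visit E → queue []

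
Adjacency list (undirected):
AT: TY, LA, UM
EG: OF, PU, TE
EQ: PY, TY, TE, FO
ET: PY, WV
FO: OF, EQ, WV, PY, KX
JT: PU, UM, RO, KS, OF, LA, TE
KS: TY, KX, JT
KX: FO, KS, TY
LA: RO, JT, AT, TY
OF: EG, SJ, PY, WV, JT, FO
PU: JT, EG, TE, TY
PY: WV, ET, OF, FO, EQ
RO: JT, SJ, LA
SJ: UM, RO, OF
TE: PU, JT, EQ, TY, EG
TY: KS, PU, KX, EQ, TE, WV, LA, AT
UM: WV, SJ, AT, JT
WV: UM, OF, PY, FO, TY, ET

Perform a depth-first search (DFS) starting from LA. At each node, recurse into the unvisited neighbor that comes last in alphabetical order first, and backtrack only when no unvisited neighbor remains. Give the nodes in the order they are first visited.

LA TY WV UM SJ RO JT TE PU EG OF PY FO KX KS EQ ET AT

Visit LA
LA → TY
TY → WV
WV → UM
UM → SJ
SJ → RO
RO → JT
JT → TE
TE → PU
PU → EG
EG → OF
OF → PY
PY → FO
FO → KX
KX → KS
FO → EQ
PY → ET
UM → AT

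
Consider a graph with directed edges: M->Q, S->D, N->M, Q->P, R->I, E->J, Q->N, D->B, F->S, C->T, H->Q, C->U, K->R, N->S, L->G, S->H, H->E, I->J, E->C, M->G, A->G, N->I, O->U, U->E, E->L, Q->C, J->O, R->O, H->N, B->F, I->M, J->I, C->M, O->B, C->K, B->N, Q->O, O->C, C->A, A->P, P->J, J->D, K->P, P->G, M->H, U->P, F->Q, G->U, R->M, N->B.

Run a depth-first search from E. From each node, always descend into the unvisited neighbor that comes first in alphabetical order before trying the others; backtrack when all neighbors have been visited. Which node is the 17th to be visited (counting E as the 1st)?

O

Visit E
E → C
C → A
A → G
G → U
U → P
P → J
J → D
D → B
B → F
F → Q
Q → N
N → I
I → M
M → H
N → S
Q → O
C → K
K → R
C → T
E → L

Visit order: E, C, A, G, U, P, J, D, B, F, Q, N, I, M, H, S, O, K, R, T, L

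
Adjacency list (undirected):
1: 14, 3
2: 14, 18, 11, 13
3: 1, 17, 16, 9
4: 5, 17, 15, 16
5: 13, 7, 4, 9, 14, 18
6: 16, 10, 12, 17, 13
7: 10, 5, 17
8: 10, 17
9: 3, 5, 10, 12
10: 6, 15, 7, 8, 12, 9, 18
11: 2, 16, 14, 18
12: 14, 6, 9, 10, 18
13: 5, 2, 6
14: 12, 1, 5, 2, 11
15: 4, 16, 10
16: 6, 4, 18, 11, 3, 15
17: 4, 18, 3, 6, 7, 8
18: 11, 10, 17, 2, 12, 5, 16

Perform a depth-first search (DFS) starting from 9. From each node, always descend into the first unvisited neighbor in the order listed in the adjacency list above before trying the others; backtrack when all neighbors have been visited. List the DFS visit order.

Visit 9
9 → 3
3 → 1
1 → 14
14 → 12
12 → 6
6 → 16
16 → 4
4 → 5
5 → 13
13 → 2
2 → 18
18 → 11
18 → 10
10 → 15
10 → 7
7 → 17
17 → 8

9 3 1 14 12 6 16 4 5 13 2 18 11 10 15 7 17 8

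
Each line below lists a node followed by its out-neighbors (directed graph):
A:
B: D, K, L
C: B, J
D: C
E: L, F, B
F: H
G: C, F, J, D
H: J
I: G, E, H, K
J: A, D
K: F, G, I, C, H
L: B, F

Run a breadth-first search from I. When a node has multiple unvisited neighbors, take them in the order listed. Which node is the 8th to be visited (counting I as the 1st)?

Visit I; enqueue G, E, H, K → queue [G, E, H, K]
Visit G; enqueue C, F, J, D → queue [E, H, K, C, F, J, D]
Visit E; enqueue L, B → queue [H, K, C, F, J, D, L, B]
Visit H → queue [K, C, F, J, D, L, B]
Visit K → queue [C, F, J, D, L, B]
Visit C → queue [F, J, D, L, B]
Visit F → queue [J, D, L, B]
Visit J; enqueue A → queue [D, L, B, A]
Visit D → queue [L, B, A]
Visit L → queue [B, A]
Visit B → queue [A]
Visit A → queue []

Visit order: I, G, E, H, K, C, F, J, D, L, B, A

J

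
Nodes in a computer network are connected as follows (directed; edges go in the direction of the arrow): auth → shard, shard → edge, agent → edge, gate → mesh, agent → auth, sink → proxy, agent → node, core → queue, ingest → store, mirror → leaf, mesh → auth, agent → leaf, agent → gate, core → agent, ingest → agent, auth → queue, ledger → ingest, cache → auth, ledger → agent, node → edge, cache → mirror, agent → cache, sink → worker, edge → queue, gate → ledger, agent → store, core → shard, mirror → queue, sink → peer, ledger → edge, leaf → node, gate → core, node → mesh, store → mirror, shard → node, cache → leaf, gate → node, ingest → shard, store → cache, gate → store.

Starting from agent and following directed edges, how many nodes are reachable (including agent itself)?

15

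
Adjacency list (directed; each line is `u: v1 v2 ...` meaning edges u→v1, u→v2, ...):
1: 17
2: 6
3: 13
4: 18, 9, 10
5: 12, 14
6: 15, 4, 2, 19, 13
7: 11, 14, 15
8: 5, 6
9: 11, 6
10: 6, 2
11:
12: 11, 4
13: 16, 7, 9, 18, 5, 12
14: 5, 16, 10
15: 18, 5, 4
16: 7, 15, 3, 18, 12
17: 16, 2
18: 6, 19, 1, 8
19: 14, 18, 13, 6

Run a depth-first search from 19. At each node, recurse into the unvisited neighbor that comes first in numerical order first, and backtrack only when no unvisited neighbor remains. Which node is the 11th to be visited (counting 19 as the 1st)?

16

Visit 19
19 → 6
6 → 2
6 → 4
4 → 9
9 → 11
4 → 10
4 → 18
18 → 1
1 → 17
17 → 16
16 → 3
3 → 13
13 → 5
5 → 12
5 → 14
13 → 7
7 → 15
18 → 8

Visit order: 19, 6, 2, 4, 9, 11, 10, 18, 1, 17, 16, 3, 13, 5, 12, 14, 7, 15, 8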